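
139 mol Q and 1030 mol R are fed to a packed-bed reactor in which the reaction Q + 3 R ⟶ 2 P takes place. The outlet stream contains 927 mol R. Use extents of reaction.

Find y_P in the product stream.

For R: n = n₀ − 3ξ → 927 = 1030 − 3ξ, giving ξ = 34.33 mol.
Outlet amounts (n = n₀ + ν ξ):
  Q: 139 − 1(34.33) = 104.7
  R: 1030 − 3(34.33) = 927
  P: 0 + 2(34.33) = 68.67
Total out = 1100 mol; y_P = 68.67 / 1100 = 0.06241.

0.0624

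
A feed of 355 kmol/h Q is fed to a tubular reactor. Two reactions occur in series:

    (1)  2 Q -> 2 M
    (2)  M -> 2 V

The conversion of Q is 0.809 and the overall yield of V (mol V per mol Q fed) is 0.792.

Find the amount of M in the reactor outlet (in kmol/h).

Conversion of Q: Q consumed = 2ξ₁ = 0.809 × 355 → ξ₁ = 143.6 kmol/h.
Yield of V: 2ξ₂ / 355 = 0.792 → ξ₂ = 140.6 kmol/h.
Outlet amounts (n = n₀ + Σ ν·ξ):
  Q: 355 − 2(143.6) = 67.81
  M: 0 + 2(143.6) − 1(140.6) = 146.6
  V: 0 + 2(140.6) = 281.2

147 kmol/h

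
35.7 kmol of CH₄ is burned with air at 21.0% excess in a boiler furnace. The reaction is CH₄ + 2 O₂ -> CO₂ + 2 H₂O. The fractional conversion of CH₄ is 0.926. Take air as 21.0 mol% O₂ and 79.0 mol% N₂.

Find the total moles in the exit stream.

447 kmol

Stoichiometric O₂ = 2 × 35.7 = 71.4 kmol; O₂ fed = 71.4 × 1.210 = 86.39 kmol.
N₂ fed = 86.39 × 79/21 = 325 kmol.
Fuel reacted = 0.926 × 35.7 → ξ = 33.06 kmol.
Outlet (n = n₀ + ν ξ):
  CH₄: 35.7 − 1(33.06) = 2.642
  O₂: 86.39 − 2(33.06) = 20.28
  N₂: 325 (inert)
  CO₂: 0 + 1(33.06) = 33.06
  H₂O: 0 + 2(33.06) = 66.12
Total out = 2.642 + 20.28 + 325 + 33.06 + 66.12 = 447.1 kmol.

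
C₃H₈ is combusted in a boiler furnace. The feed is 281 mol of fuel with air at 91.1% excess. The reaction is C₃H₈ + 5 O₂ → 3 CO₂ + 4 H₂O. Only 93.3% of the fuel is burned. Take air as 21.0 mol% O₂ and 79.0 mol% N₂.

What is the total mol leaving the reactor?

13300 mol

Stoichiometric O₂ = 5 × 281 = 1405 mol; O₂ fed = 1405 × 1.911 = 2685 mol.
N₂ fed = 2685 × 79/21 = 10100 mol.
Fuel reacted = 0.933 × 281 → ξ = 262.2 mol.
Outlet (n = n₀ + ν ξ):
  C₃H₈: 281 − 1(262.2) = 18.83
  O₂: 2685 − 5(262.2) = 1374
  N₂: 10100 (inert)
  CO₂: 0 + 3(262.2) = 786.5
  H₂O: 0 + 4(262.2) = 1049
Total out = 18.83 + 1374 + 10100 + 786.5 + 1049 = 13330 mol.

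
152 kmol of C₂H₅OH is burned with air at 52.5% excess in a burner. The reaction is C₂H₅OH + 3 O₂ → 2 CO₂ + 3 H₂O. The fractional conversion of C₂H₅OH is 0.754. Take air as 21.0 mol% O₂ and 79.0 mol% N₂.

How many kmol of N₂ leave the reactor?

Stoichiometric O₂ = 3 × 152 = 456 kmol; O₂ fed = 456 × 1.525 = 695.4 kmol.
N₂ fed = 695.4 × 79/21 = 2616 kmol.
Fuel reacted = 0.754 × 152 → ξ = 114.6 kmol.
Outlet (n = n₀ + ν ξ):
  C₂H₅OH: 152 − 1(114.6) = 37.39
  O₂: 695.4 − 3(114.6) = 351.6
  N₂: 2616 (inert)
  CO₂: 0 + 2(114.6) = 229.2
  H₂O: 0 + 3(114.6) = 343.8

2620 kmol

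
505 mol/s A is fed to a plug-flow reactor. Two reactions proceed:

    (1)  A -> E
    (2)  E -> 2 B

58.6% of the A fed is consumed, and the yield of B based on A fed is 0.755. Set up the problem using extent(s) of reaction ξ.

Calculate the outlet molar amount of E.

105 mol/s

Conversion of A: A consumed = 1ξ₁ = 0.586 × 505 → ξ₁ = 295.9 mol/s.
Yield of B: 2ξ₂ / 505 = 0.755 → ξ₂ = 190.6 mol/s.
Outlet amounts (n = n₀ + Σ ν·ξ):
  A: 505 − 1(295.9) = 209.1
  E: 0 + 1(295.9) − 1(190.6) = 105.3
  B: 0 + 2(190.6) = 381.3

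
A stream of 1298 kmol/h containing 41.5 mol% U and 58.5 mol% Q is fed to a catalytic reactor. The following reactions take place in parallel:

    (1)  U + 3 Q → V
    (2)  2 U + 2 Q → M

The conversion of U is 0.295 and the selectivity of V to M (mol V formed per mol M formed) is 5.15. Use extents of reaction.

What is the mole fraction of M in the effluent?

Conversion of U: U consumed = 0.295 × 538.7 = 158.9 kmol/h = 1ξ₁ + 2ξ₂.
Selectivity: 1ξ₁ / (1ξ₂) = 5.15 → ξ₁ = 5.15 ξ₂.
Substitute: (1·5.15 + 2) ξ₂ = 158.9 → ξ₂ = 22.22 kmol/h, ξ₁ = 114.5 kmol/h.
Outlet amounts (n = n₀ + Σ ν·ξ):
  U: 538.7 − 1(114.5) − 2(22.22) = 379.8
  Q: 759.3 − 3(114.5) − 2(22.22) = 371.5
  V: 0 + 1(114.5) = 114.5
  M: 0 + 1(22.22) = 22.22
Total out = 888 kmol/h; y_M = 22.22 / 888 = 0.02503.

0.025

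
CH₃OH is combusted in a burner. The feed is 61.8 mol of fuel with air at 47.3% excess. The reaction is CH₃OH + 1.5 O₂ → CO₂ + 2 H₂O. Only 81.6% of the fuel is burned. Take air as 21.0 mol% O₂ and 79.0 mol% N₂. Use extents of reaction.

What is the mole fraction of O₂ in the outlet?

0.0826

Stoichiometric O₂ = 1.5 × 61.8 = 92.7 mol; O₂ fed = 92.7 × 1.473 = 136.5 mol.
N₂ fed = 136.5 × 79/21 = 513.7 mol.
Fuel reacted = 0.816 × 61.8 → ξ = 50.43 mol.
Outlet (n = n₀ + ν ξ):
  CH₃OH: 61.8 − 1(50.43) = 11.37
  O₂: 136.5 − 1.5(50.43) = 60.9
  N₂: 513.7 (inert)
  CO₂: 0 + 1(50.43) = 50.43
  H₂O: 0 + 2(50.43) = 100.9
Total out = 737.2 mol; y_O₂ = 60.9 / 737.2 = 0.08261.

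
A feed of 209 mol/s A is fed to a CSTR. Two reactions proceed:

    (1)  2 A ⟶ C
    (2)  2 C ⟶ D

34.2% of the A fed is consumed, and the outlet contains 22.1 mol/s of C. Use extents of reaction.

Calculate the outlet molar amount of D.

6.82 mol/s

Conversion of A: A consumed = 2ξ₁ = 0.342 × 209 → ξ₁ = 35.74 mol/s.
C balance: n_C = 0 + 1ξ₁ − 2ξ₂ = 22.1 → ξ₂ = (1·35.74 − 22.1)/2 = 6.82 mol/s.
Outlet amounts (n = n₀ + Σ ν·ξ):
  A: 209 − 2(35.74) = 137.5
  C: 0 + 1(35.74) − 2(6.82) = 22.1
  D: 0 + 1(6.82) = 6.82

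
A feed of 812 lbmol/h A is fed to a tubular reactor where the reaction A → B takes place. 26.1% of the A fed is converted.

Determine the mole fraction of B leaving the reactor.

A reacted = 0.261 × 812 = 211.9 lbmol/h; ν_A = −1, so ξ = 211.9/1 = 211.9 lbmol/h.
Outlet amounts (n = n₀ + ν ξ):
  A: 812 − 1(211.9) = 600.1
  B: 0 + 1(211.9) = 211.9
Total out = 812 lbmol/h; y_B = 211.9 / 812 = 0.261.

0.261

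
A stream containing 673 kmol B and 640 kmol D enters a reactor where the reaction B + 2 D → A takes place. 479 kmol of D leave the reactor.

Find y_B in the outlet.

For D: n = n₀ − 2ξ → 479 = 640 − 2ξ, giving ξ = 80.5 kmol.
Outlet amounts (n = n₀ + ν ξ):
  B: 673 − 1(80.5) = 592.5
  D: 640 − 2(80.5) = 479
  A: 0 + 1(80.5) = 80.5
Total out = 1152 kmol; y_B = 592.5 / 1152 = 0.5143.

0.514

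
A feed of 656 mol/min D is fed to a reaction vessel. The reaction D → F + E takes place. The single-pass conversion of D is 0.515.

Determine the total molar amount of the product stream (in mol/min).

D reacted = 0.515 × 656 = 337.8 mol/min; ν_D = −1, so ξ = 337.8/1 = 337.8 mol/min.
Outlet amounts (n = n₀ + ν ξ):
  D: 656 − 1(337.8) = 318.2
  F: 0 + 1(337.8) = 337.8
  E: 0 + 1(337.8) = 337.8
Total out = 318.2 + 337.8 + 337.8 = 993.8 mol/min.

994 mol/min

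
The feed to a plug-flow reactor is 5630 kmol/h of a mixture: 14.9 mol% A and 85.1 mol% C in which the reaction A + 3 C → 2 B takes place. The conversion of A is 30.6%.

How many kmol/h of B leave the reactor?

A reacted = 0.306 × 838.9 = 256.7 kmol/h; ν_A = −1, so ξ = 256.7/1 = 256.7 kmol/h.
Outlet amounts (n = n₀ + ν ξ):
  A: 838.9 − 1(256.7) = 582.2
  C: 4791 − 3(256.7) = 4021
  B: 0 + 2(256.7) = 513.4

513 kmol/h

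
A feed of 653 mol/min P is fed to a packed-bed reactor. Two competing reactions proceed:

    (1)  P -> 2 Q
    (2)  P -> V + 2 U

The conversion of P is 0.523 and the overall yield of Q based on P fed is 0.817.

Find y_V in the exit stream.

0.0699

Yield of Q: 2ξ₁ / 653 = 0.817 → ξ₁ = 266.8 mol/min.
Conversion of P: 1ξ₁ + 1ξ₂ = 0.523 × 653 = 341.5 → ξ₂ = 74.77 mol/min.
Outlet amounts (n = n₀ + Σ ν·ξ):
  P: 653 − 1(266.8) − 1(74.77) = 311.5
  Q: 0 + 2(266.8) = 533.5
  V: 0 + 1(74.77) = 74.77
  U: 0 + 2(74.77) = 149.5
Total out = 1069 mol/min; y_V = 74.77 / 1069 = 0.06992.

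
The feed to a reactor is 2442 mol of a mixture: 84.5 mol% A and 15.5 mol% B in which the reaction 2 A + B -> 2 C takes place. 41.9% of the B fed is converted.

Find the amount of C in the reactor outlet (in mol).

B reacted = 0.419 × 378.5 = 158.6 mol; ν_B = −1, so ξ = 158.6/1 = 158.6 mol.
Outlet amounts (n = n₀ + ν ξ):
  A: 2063 − 2(158.6) = 1746
  B: 378.5 − 1(158.6) = 219.9
  C: 0 + 2(158.6) = 317.2

317 mol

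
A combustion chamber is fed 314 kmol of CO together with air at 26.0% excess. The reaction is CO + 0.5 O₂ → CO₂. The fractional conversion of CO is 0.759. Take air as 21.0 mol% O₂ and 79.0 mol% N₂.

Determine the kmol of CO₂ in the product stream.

238 kmol

Stoichiometric O₂ = 0.5 × 314 = 157 kmol; O₂ fed = 157 × 1.260 = 197.8 kmol.
N₂ fed = 197.8 × 79/21 = 744.2 kmol.
Fuel reacted = 0.759 × 314 → ξ = 238.3 kmol.
Outlet (n = n₀ + ν ξ):
  CO: 314 − 1(238.3) = 75.67
  O₂: 197.8 − 0.5(238.3) = 78.66
  N₂: 744.2 (inert)
  CO₂: 0 + 1(238.3) = 238.3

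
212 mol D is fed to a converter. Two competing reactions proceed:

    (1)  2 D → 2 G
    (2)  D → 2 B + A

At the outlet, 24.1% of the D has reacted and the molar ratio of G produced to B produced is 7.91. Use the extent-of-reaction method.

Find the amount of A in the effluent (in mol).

3.04 mol

Conversion of D: D consumed = 0.241 × 212 = 51.09 mol = 2ξ₁ + 1ξ₂.
Selectivity: 2ξ₁ / (2ξ₂) = 7.91 → ξ₁ = 7.91 ξ₂.
Substitute: (2·7.91 + 1) ξ₂ = 51.09 → ξ₂ = 3.038 mol, ξ₁ = 24.03 mol.
Outlet amounts (n = n₀ + Σ ν·ξ):
  D: 212 − 2(24.03) − 1(3.038) = 160.9
  G: 0 + 2(24.03) = 48.05
  B: 0 + 2(3.038) = 6.075
  A: 0 + 1(3.038) = 3.038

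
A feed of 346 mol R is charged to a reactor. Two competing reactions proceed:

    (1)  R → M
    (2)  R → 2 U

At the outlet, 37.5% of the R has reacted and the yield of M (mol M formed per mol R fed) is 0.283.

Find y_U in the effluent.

Yield of M: 1ξ₁ / 346 = 0.283 → ξ₁ = 97.92 mol.
Conversion of R: 1ξ₁ + 1ξ₂ = 0.375 × 346 = 129.8 → ξ₂ = 31.83 mol.
Outlet amounts (n = n₀ + Σ ν·ξ):
  R: 346 − 1(97.92) − 1(31.83) = 216.2
  M: 0 + 1(97.92) = 97.92
  U: 0 + 2(31.83) = 63.66
Total out = 377.8 mol; y_U = 63.66 / 377.8 = 0.1685.

0.168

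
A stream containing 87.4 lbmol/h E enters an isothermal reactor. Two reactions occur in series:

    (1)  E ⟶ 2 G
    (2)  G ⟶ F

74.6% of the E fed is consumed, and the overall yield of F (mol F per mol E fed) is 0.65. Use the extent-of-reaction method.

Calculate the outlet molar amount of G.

Conversion of E: E consumed = 1ξ₁ = 0.746 × 87.4 → ξ₁ = 65.2 lbmol/h.
Yield of F: 1ξ₂ / 87.4 = 0.65 → ξ₂ = 56.81 lbmol/h.
Outlet amounts (n = n₀ + Σ ν·ξ):
  E: 87.4 − 1(65.2) = 22.2
  G: 0 + 2(65.2) − 1(56.81) = 73.59
  F: 0 + 1(56.81) = 56.81

73.6 lbmol/h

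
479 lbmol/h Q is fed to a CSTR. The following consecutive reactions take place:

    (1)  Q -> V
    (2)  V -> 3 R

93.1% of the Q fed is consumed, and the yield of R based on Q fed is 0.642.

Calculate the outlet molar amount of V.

343 lbmol/h

Conversion of Q: Q consumed = 1ξ₁ = 0.931 × 479 → ξ₁ = 445.9 lbmol/h.
Yield of R: 3ξ₂ / 479 = 0.642 → ξ₂ = 102.5 lbmol/h.
Outlet amounts (n = n₀ + Σ ν·ξ):
  Q: 479 − 1(445.9) = 33.05
  V: 0 + 1(445.9) − 1(102.5) = 343.4
  R: 0 + 3(102.5) = 307.5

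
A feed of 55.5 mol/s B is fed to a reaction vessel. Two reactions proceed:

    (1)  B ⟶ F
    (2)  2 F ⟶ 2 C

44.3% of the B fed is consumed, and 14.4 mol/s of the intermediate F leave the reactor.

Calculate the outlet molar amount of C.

10.2 mol/s

Conversion of B: B consumed = 1ξ₁ = 0.443 × 55.5 → ξ₁ = 24.59 mol/s.
F balance: n_F = 0 + 1ξ₁ − 2ξ₂ = 14.4 → ξ₂ = (1·24.59 − 14.4)/2 = 5.093 mol/s.
Outlet amounts (n = n₀ + Σ ν·ξ):
  B: 55.5 − 1(24.59) = 30.91
  F: 0 + 1(24.59) − 2(5.093) = 14.4
  C: 0 + 2(5.093) = 10.19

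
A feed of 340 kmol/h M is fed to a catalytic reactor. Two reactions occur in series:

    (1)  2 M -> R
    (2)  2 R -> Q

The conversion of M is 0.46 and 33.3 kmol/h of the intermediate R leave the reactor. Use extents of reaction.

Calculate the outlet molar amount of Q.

22.5 kmol/h

Conversion of M: M consumed = 2ξ₁ = 0.46 × 340 → ξ₁ = 78.2 kmol/h.
R balance: n_R = 0 + 1ξ₁ − 2ξ₂ = 33.3 → ξ₂ = (1·78.2 − 33.3)/2 = 22.45 kmol/h.
Outlet amounts (n = n₀ + Σ ν·ξ):
  M: 340 − 2(78.2) = 183.6
  R: 0 + 1(78.2) − 2(22.45) = 33.3
  Q: 0 + 1(22.45) = 22.45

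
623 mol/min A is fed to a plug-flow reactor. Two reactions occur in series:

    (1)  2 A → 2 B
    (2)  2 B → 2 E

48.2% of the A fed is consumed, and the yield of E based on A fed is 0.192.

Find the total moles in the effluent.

Conversion of A: A consumed = 2ξ₁ = 0.482 × 623 → ξ₁ = 150.1 mol/min.
Yield of E: 2ξ₂ / 623 = 0.192 → ξ₂ = 59.81 mol/min.
Outlet amounts (n = n₀ + Σ ν·ξ):
  A: 623 − 2(150.1) = 322.7
  B: 0 + 2(150.1) − 2(59.81) = 180.7
  E: 0 + 2(59.81) = 119.6
Total out = 322.7 + 180.7 + 119.6 = 623 mol/min.

623 mol/min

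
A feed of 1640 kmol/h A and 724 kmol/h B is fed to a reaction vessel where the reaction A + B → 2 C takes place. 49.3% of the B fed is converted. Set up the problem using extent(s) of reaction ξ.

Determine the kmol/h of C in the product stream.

714 kmol/h

B reacted = 0.493 × 724 = 356.9 kmol/h; ν_B = −1, so ξ = 356.9/1 = 356.9 kmol/h.
Outlet amounts (n = n₀ + ν ξ):
  A: 1640 − 1(356.9) = 1283
  B: 724 − 1(356.9) = 367.1
  C: 0 + 2(356.9) = 713.9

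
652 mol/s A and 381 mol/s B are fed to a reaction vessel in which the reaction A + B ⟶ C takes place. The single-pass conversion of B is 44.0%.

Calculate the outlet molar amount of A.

484 mol/s

B reacted = 0.44 × 381 = 167.6 mol/s; ν_B = −1, so ξ = 167.6/1 = 167.6 mol/s.
Outlet amounts (n = n₀ + ν ξ):
  A: 652 − 1(167.6) = 484.4
  B: 381 − 1(167.6) = 213.4
  C: 0 + 1(167.6) = 167.6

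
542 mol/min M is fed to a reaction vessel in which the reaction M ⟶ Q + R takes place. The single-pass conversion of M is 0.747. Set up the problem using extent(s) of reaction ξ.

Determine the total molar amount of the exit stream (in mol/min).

M reacted = 0.747 × 542 = 404.9 mol/min; ν_M = −1, so ξ = 404.9/1 = 404.9 mol/min.
Outlet amounts (n = n₀ + ν ξ):
  M: 542 − 1(404.9) = 137.1
  Q: 0 + 1(404.9) = 404.9
  R: 0 + 1(404.9) = 404.9
Total out = 137.1 + 404.9 + 404.9 = 946.9 mol/min.

947 mol/min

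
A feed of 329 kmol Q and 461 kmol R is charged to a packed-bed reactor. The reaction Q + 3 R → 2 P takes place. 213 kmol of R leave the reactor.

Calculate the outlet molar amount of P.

165 kmol

For R: n = n₀ − 3ξ → 213 = 461 − 3ξ, giving ξ = 82.67 kmol.
Outlet amounts (n = n₀ + ν ξ):
  Q: 329 − 1(82.67) = 246.3
  R: 461 − 3(82.67) = 213
  P: 0 + 2(82.67) = 165.3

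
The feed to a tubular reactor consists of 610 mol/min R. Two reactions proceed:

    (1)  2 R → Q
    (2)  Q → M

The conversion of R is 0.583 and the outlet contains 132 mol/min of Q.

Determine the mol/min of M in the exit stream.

Conversion of R: R consumed = 2ξ₁ = 0.583 × 610 → ξ₁ = 177.8 mol/min.
Q balance: n_Q = 0 + 1ξ₁ − 1ξ₂ = 132 → ξ₂ = (1·177.8 − 132)/1 = 45.81 mol/min.
Outlet amounts (n = n₀ + Σ ν·ξ):
  R: 610 − 2(177.8) = 254.4
  Q: 0 + 1(177.8) − 1(45.81) = 132
  M: 0 + 1(45.81) = 45.81

45.8 mol/min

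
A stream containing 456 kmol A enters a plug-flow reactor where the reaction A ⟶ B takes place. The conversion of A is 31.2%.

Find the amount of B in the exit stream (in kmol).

142 kmol

A reacted = 0.312 × 456 = 142.3 kmol; ν_A = −1, so ξ = 142.3/1 = 142.3 kmol.
Outlet amounts (n = n₀ + ν ξ):
  A: 456 − 1(142.3) = 313.7
  B: 0 + 1(142.3) = 142.3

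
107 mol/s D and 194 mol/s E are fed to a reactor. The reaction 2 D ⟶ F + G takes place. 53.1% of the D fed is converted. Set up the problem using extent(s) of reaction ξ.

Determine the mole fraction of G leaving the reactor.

0.0944

D reacted = 0.531 × 107 = 56.82 mol/s; ν_D = −2, so ξ = 56.82/2 = 28.41 mol/s.
Outlet amounts (n = n₀ + ν ξ):
  D: 107 − 2(28.41) = 50.18
  F: 0 + 1(28.41) = 28.41
  G: 0 + 1(28.41) = 28.41
  E: 194 (inert)
Total out = 301 mol/s; y_G = 28.41 / 301 = 0.09438.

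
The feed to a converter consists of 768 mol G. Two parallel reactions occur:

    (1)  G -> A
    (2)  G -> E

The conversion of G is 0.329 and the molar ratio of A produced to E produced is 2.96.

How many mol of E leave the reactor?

Conversion of G: G consumed = 0.329 × 768 = 252.7 mol = 1ξ₁ + 1ξ₂.
Selectivity: 1ξ₁ / (1ξ₂) = 2.96 → ξ₁ = 2.96 ξ₂.
Substitute: (1·2.96 + 1) ξ₂ = 252.7 → ξ₂ = 63.81 mol, ξ₁ = 188.9 mol.
Outlet amounts (n = n₀ + Σ ν·ξ):
  G: 768 − 1(188.9) − 1(63.81) = 515.3
  A: 0 + 1(188.9) = 188.9
  E: 0 + 1(63.81) = 63.81

63.8 mol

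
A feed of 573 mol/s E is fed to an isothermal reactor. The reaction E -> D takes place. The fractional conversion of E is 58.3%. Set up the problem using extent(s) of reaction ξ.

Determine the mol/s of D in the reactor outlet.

334 mol/s

E reacted = 0.583 × 573 = 334.1 mol/s; ν_E = −1, so ξ = 334.1/1 = 334.1 mol/s.
Outlet amounts (n = n₀ + ν ξ):
  E: 573 − 1(334.1) = 238.9
  D: 0 + 1(334.1) = 334.1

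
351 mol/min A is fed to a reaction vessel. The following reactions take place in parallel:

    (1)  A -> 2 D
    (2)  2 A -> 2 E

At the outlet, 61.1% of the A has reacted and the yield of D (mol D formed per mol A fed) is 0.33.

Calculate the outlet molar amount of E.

Yield of D: 2ξ₁ / 351 = 0.33 → ξ₁ = 57.92 mol/min.
Conversion of A: 1ξ₁ + 2ξ₂ = 0.611 × 351 = 214.5 → ξ₂ = 78.27 mol/min.
Outlet amounts (n = n₀ + Σ ν·ξ):
  A: 351 − 1(57.92) − 2(78.27) = 136.5
  D: 0 + 2(57.92) = 115.8
  E: 0 + 2(78.27) = 156.5

157 mol/min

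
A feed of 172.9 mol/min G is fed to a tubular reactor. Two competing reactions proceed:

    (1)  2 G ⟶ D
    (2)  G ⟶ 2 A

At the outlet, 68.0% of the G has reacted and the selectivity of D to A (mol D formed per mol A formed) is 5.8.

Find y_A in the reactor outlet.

Conversion of G: G consumed = 0.68 × 172.9 = 117.6 mol/min = 2ξ₁ + 1ξ₂.
Selectivity: 1ξ₁ / (2ξ₂) = 5.8 → ξ₁ = 11.6 ξ₂.
Substitute: (2·11.6 + 1) ξ₂ = 117.6 → ξ₂ = 4.858 mol/min, ξ₁ = 56.36 mol/min.
Outlet amounts (n = n₀ + Σ ν·ξ):
  G: 172.9 − 2(56.36) − 1(4.858) = 55.33
  D: 0 + 1(56.36) = 56.36
  A: 0 + 2(4.858) = 9.717
Total out = 121.4 mol/min; y_A = 9.717 / 121.4 = 0.08004.

0.08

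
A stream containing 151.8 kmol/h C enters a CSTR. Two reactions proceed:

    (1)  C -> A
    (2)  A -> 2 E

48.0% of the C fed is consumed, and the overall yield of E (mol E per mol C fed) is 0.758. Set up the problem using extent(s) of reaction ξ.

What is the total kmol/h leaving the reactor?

Conversion of C: C consumed = 1ξ₁ = 0.48 × 151.8 → ξ₁ = 72.86 kmol/h.
Yield of E: 2ξ₂ / 151.8 = 0.758 → ξ₂ = 57.53 kmol/h.
Outlet amounts (n = n₀ + Σ ν·ξ):
  C: 151.8 − 1(72.86) = 78.94
  A: 0 + 1(72.86) − 1(57.53) = 15.33
  E: 0 + 2(57.53) = 115.1
Total out = 78.94 + 15.33 + 115.1 = 209.3 kmol/h.

209 kmol/h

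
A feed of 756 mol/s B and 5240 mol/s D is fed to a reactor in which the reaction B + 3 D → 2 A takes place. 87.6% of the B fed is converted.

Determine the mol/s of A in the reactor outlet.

B reacted = 0.876 × 756 = 662.3 mol/s; ν_B = −1, so ξ = 662.3/1 = 662.3 mol/s.
Outlet amounts (n = n₀ + ν ξ):
  B: 756 − 1(662.3) = 93.74
  D: 5240 − 3(662.3) = 3253
  A: 0 + 2(662.3) = 1325

1320 mol/s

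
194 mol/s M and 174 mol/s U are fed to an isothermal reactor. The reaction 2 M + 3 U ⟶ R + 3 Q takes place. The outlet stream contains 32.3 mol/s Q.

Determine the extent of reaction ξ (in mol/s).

For Q: n = n₀ + 3ξ → 32.3 = 0 + 3ξ, giving ξ = 10.77 mol/s.
Outlet amounts (n = n₀ + ν ξ):
  M: 194 − 2(10.77) = 172.5
  U: 174 − 3(10.77) = 141.7
  R: 0 + 1(10.77) = 10.77
  Q: 0 + 3(10.77) = 32.3

ξ = 10.8 mol/s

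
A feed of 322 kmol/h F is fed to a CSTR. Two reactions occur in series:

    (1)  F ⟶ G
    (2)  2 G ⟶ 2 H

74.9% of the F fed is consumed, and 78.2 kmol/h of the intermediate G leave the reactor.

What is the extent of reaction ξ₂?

Conversion of F: F consumed = 1ξ₁ = 0.749 × 322 → ξ₁ = 241.2 kmol/h.
G balance: n_G = 0 + 1ξ₁ − 2ξ₂ = 78.2 → ξ₂ = (1·241.2 − 78.2)/2 = 81.49 kmol/h.
Outlet amounts (n = n₀ + Σ ν·ξ):
  F: 322 − 1(241.2) = 80.82
  G: 0 + 1(241.2) − 2(81.49) = 78.2
  H: 0 + 2(81.49) = 163

ξ₂ = 81.5 kmol/h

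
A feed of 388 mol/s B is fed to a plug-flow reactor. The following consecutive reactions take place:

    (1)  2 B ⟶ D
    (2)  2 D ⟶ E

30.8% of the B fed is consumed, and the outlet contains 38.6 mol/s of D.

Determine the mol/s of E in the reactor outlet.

Conversion of B: B consumed = 2ξ₁ = 0.308 × 388 → ξ₁ = 59.75 mol/s.
D balance: n_D = 0 + 1ξ₁ − 2ξ₂ = 38.6 → ξ₂ = (1·59.75 − 38.6)/2 = 10.58 mol/s.
Outlet amounts (n = n₀ + Σ ν·ξ):
  B: 388 − 2(59.75) = 268.5
  D: 0 + 1(59.75) − 2(10.58) = 38.6
  E: 0 + 1(10.58) = 10.58

10.6 mol/s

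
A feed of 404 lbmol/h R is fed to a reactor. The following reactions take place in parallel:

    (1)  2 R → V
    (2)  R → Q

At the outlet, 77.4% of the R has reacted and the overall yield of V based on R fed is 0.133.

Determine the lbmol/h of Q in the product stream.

205 lbmol/h

Yield of V: 1ξ₁ / 404 = 0.133 → ξ₁ = 53.73 lbmol/h.
Conversion of R: 2ξ₁ + 1ξ₂ = 0.774 × 404 = 312.7 → ξ₂ = 205.2 lbmol/h.
Outlet amounts (n = n₀ + Σ ν·ξ):
  R: 404 − 2(53.73) − 1(205.2) = 91.3
  V: 0 + 1(53.73) = 53.73
  Q: 0 + 1(205.2) = 205.2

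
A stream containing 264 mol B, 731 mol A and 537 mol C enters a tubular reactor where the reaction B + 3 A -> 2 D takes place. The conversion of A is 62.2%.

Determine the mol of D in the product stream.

A reacted = 0.622 × 731 = 454.7 mol; ν_A = −3, so ξ = 454.7/3 = 151.6 mol.
Outlet amounts (n = n₀ + ν ξ):
  B: 264 − 1(151.6) = 112.4
  A: 731 − 3(151.6) = 276.3
  D: 0 + 2(151.6) = 303.1
  C: 537 (inert)

303 mol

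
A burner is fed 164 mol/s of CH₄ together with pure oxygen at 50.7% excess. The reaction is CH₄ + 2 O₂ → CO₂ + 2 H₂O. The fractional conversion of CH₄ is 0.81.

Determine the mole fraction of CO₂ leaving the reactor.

0.202

Stoichiometric O₂ = 2 × 164 = 328 mol/s; O₂ fed = 328 × 1.507 = 494.3 mol/s.
Fuel reacted = 0.81 × 164 → ξ = 132.8 mol/s.
Outlet (n = n₀ + ν ξ):
  CH₄: 164 − 1(132.8) = 31.16
  O₂: 494.3 − 2(132.8) = 228.6
  CO₂: 0 + 1(132.8) = 132.8
  H₂O: 0 + 2(132.8) = 265.7
Total out = 658.3 mol/s; y_CO₂ = 132.8 / 658.3 = 0.2018.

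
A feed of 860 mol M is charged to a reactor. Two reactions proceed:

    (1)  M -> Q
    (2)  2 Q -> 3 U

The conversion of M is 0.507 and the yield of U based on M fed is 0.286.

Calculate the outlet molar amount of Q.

Conversion of M: M consumed = 1ξ₁ = 0.507 × 860 → ξ₁ = 436 mol.
Yield of U: 3ξ₂ / 860 = 0.286 → ξ₂ = 81.99 mol.
Outlet amounts (n = n₀ + Σ ν·ξ):
  M: 860 − 1(436) = 424
  Q: 0 + 1(436) − 2(81.99) = 272
  U: 0 + 3(81.99) = 246

272 mol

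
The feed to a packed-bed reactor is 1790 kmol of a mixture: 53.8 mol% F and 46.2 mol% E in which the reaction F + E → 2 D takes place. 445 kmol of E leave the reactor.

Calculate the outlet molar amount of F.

581 kmol

For E: n = n₀ − 1ξ → 445 = 827 − 1ξ, giving ξ = 382 kmol.
Outlet amounts (n = n₀ + ν ξ):
  F: 963 − 1(382) = 581
  E: 827 − 1(382) = 445
  D: 0 + 2(382) = 764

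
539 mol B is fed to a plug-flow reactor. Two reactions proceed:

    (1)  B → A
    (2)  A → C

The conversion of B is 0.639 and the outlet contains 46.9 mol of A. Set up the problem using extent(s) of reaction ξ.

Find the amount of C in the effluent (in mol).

Conversion of B: B consumed = 1ξ₁ = 0.639 × 539 → ξ₁ = 344.4 mol.
A balance: n_A = 0 + 1ξ₁ − 1ξ₂ = 46.9 → ξ₂ = (1·344.4 − 46.9)/1 = 297.5 mol.
Outlet amounts (n = n₀ + Σ ν·ξ):
  B: 539 − 1(344.4) = 194.6
  A: 0 + 1(344.4) − 1(297.5) = 46.9
  C: 0 + 1(297.5) = 297.5

298 mol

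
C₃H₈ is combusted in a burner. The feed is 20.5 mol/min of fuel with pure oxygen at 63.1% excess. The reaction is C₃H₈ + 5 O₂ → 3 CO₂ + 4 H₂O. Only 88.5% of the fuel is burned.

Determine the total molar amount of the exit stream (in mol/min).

206 mol/min

Stoichiometric O₂ = 5 × 20.5 = 102.5 mol/min; O₂ fed = 102.5 × 1.631 = 167.2 mol/min.
Fuel reacted = 0.885 × 20.5 → ξ = 18.14 mol/min.
Outlet (n = n₀ + ν ξ):
  C₃H₈: 20.5 − 1(18.14) = 2.357
  O₂: 167.2 − 5(18.14) = 76.47
  CO₂: 0 + 3(18.14) = 54.43
  H₂O: 0 + 4(18.14) = 72.57
Total out = 2.357 + 76.47 + 54.43 + 72.57 = 205.8 mol/min.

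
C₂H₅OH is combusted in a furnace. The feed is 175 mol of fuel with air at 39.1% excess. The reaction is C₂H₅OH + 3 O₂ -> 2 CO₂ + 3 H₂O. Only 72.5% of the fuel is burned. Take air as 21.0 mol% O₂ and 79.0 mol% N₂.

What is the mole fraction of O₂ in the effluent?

0.0925

Stoichiometric O₂ = 3 × 175 = 525 mol; O₂ fed = 525 × 1.391 = 730.3 mol.
N₂ fed = 730.3 × 79/21 = 2747 mol.
Fuel reacted = 0.725 × 175 → ξ = 126.9 mol.
Outlet (n = n₀ + ν ξ):
  C₂H₅OH: 175 − 1(126.9) = 48.12
  O₂: 730.3 − 3(126.9) = 349.6
  N₂: 2747 (inert)
  CO₂: 0 + 2(126.9) = 253.8
  H₂O: 0 + 3(126.9) = 380.6
Total out = 3779 mol; y_O₂ = 349.6 / 3779 = 0.09252.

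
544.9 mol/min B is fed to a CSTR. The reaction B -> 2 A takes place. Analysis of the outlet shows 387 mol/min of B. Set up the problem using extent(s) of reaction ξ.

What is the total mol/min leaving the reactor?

703 mol/min

For B: n = n₀ − 1ξ → 387 = 544.9 − 1ξ, giving ξ = 157.9 mol/min.
Outlet amounts (n = n₀ + ν ξ):
  B: 544.9 − 1(157.9) = 387
  A: 0 + 2(157.9) = 315.8
Total out = 387 + 315.8 = 702.8 mol/min.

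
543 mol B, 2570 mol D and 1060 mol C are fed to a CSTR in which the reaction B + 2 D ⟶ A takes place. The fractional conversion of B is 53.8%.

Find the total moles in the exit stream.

3590 mol

B reacted = 0.538 × 543 = 292.1 mol; ν_B = −1, so ξ = 292.1/1 = 292.1 mol.
Outlet amounts (n = n₀ + ν ξ):
  B: 543 − 1(292.1) = 250.9
  D: 2570 − 2(292.1) = 1986
  A: 0 + 1(292.1) = 292.1
  C: 1060 (inert)
Total out = 250.9 + 1986 + 292.1 + 1060 = 3589 mol.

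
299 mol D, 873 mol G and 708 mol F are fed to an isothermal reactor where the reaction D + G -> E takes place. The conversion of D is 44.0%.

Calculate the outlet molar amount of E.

132 mol

D reacted = 0.44 × 299 = 131.6 mol; ν_D = −1, so ξ = 131.6/1 = 131.6 mol.
Outlet amounts (n = n₀ + ν ξ):
  D: 299 − 1(131.6) = 167.4
  G: 873 − 1(131.6) = 741.4
  E: 0 + 1(131.6) = 131.6
  F: 708 (inert)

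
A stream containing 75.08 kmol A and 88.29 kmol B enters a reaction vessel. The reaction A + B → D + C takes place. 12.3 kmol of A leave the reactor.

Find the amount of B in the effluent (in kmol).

25.5 kmol

For A: n = n₀ − 1ξ → 12.3 = 75.08 − 1ξ, giving ξ = 62.78 kmol.
Outlet amounts (n = n₀ + ν ξ):
  A: 75.08 − 1(62.78) = 12.3
  B: 88.29 − 1(62.78) = 25.51
  D: 0 + 1(62.78) = 62.78
  C: 0 + 1(62.78) = 62.78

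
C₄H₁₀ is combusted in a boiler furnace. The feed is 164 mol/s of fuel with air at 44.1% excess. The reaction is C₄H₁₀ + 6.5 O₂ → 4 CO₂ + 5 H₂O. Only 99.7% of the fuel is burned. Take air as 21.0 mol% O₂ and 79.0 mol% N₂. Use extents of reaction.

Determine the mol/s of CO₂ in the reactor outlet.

654 mol/s

Stoichiometric O₂ = 6.5 × 164 = 1066 mol/s; O₂ fed = 1066 × 1.441 = 1536 mol/s.
N₂ fed = 1536 × 79/21 = 5779 mol/s.
Fuel reacted = 0.997 × 164 → ξ = 163.5 mol/s.
Outlet (n = n₀ + ν ξ):
  C₄H₁₀: 164 − 1(163.5) = 0.492
  O₂: 1536 − 6.5(163.5) = 473.3
  N₂: 5779 (inert)
  CO₂: 0 + 4(163.5) = 654
  H₂O: 0 + 5(163.5) = 817.5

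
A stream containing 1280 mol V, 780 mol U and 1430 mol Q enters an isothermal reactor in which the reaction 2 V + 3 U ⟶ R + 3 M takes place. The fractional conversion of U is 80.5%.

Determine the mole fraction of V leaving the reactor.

U reacted = 0.805 × 780 = 627.9 mol; ν_U = −3, so ξ = 627.9/3 = 209.3 mol.
Outlet amounts (n = n₀ + ν ξ):
  V: 1280 − 2(209.3) = 861.4
  U: 780 − 3(209.3) = 152.1
  R: 0 + 1(209.3) = 209.3
  M: 0 + 3(209.3) = 627.9
  Q: 1430 (inert)
Total out = 3281 mol; y_V = 861.4 / 3281 = 0.2626.

0.263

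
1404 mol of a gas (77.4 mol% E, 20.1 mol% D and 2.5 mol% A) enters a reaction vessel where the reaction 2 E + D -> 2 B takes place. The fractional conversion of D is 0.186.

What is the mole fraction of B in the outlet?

D reacted = 0.186 × 282.2 = 52.49 mol; ν_D = −1, so ξ = 52.49/1 = 52.49 mol.
Outlet amounts (n = n₀ + ν ξ):
  E: 1087 − 2(52.49) = 981.7
  D: 282.2 − 1(52.49) = 229.7
  B: 0 + 2(52.49) = 105
  A: 35.1 (inert)
Total out = 1352 mol; y_B = 105 / 1352 = 0.07768.

0.0777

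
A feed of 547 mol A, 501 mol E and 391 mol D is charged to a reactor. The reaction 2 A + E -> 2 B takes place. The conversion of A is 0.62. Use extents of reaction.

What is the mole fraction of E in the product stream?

0.261

A reacted = 0.62 × 547 = 339.1 mol; ν_A = −2, so ξ = 339.1/2 = 169.6 mol.
Outlet amounts (n = n₀ + ν ξ):
  A: 547 − 2(169.6) = 207.9
  E: 501 − 1(169.6) = 331.4
  B: 0 + 2(169.6) = 339.1
  D: 391 (inert)
Total out = 1269 mol; y_E = 331.4 / 1269 = 0.2611.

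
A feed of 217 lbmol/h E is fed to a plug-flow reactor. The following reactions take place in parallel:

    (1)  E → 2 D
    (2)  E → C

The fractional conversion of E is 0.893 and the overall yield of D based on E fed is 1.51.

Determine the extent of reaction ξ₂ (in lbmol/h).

Yield of D: 2ξ₁ / 217 = 1.51 → ξ₁ = 163.8 lbmol/h.
Conversion of E: 1ξ₁ + 1ξ₂ = 0.893 × 217 = 193.8 → ξ₂ = 29.95 lbmol/h.
Outlet amounts (n = n₀ + Σ ν·ξ):
  E: 217 − 1(163.8) − 1(29.95) = 23.22
  D: 0 + 2(163.8) = 327.7
  C: 0 + 1(29.95) = 29.95

ξ₂ = 29.9 lbmol/h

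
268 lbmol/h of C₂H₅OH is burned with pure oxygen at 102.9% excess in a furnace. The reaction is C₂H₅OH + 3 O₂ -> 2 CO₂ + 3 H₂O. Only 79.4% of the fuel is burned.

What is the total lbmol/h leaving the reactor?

Stoichiometric O₂ = 3 × 268 = 804 lbmol/h; O₂ fed = 804 × 2.029 = 1631 lbmol/h.
Fuel reacted = 0.794 × 268 → ξ = 212.8 lbmol/h.
Outlet (n = n₀ + ν ξ):
  C₂H₅OH: 268 − 1(212.8) = 55.21
  O₂: 1631 − 3(212.8) = 992.9
  CO₂: 0 + 2(212.8) = 425.6
  H₂O: 0 + 3(212.8) = 638.4
Total out = 55.21 + 992.9 + 425.6 + 638.4 = 2112 lbmol/h.

2110 lbmol/h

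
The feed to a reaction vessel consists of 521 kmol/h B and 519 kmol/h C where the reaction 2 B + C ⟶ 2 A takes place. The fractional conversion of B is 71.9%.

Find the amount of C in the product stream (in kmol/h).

B reacted = 0.719 × 521 = 374.6 kmol/h; ν_B = −2, so ξ = 374.6/2 = 187.3 kmol/h.
Outlet amounts (n = n₀ + ν ξ):
  B: 521 − 2(187.3) = 146.4
  C: 519 − 1(187.3) = 331.7
  A: 0 + 2(187.3) = 374.6

332 kmol/h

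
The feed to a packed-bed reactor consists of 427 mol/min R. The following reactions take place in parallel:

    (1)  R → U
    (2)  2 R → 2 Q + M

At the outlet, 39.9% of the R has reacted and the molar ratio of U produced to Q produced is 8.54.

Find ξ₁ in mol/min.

ξ₁ = 153 mol/min

Conversion of R: R consumed = 0.399 × 427 = 170.4 mol/min = 1ξ₁ + 2ξ₂.
Selectivity: 1ξ₁ / (2ξ₂) = 8.54 → ξ₁ = 17.08 ξ₂.
Substitute: (1·17.08 + 2) ξ₂ = 170.4 → ξ₂ = 8.929 mol/min, ξ₁ = 152.5 mol/min.
Outlet amounts (n = n₀ + Σ ν·ξ):
  R: 427 − 1(152.5) − 2(8.929) = 256.6
  U: 0 + 1(152.5) = 152.5
  Q: 0 + 2(8.929) = 17.86
  M: 0 + 1(8.929) = 8.929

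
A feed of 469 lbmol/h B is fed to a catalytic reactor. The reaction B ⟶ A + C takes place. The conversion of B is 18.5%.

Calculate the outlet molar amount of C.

86.8 lbmol/h

B reacted = 0.185 × 469 = 86.77 lbmol/h; ν_B = −1, so ξ = 86.77/1 = 86.77 lbmol/h.
Outlet amounts (n = n₀ + ν ξ):
  B: 469 − 1(86.77) = 382.2
  A: 0 + 1(86.77) = 86.77
  C: 0 + 1(86.77) = 86.77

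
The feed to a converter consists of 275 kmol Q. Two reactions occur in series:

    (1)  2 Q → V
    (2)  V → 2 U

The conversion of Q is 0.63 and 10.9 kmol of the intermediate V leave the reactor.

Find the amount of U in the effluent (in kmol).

Conversion of Q: Q consumed = 2ξ₁ = 0.63 × 275 → ξ₁ = 86.62 kmol.
V balance: n_V = 0 + 1ξ₁ − 1ξ₂ = 10.9 → ξ₂ = (1·86.62 − 10.9)/1 = 75.72 kmol.
Outlet amounts (n = n₀ + Σ ν·ξ):
  Q: 275 − 2(86.62) = 101.8
  V: 0 + 1(86.62) − 1(75.72) = 10.9
  U: 0 + 2(75.72) = 151.4

151 kmol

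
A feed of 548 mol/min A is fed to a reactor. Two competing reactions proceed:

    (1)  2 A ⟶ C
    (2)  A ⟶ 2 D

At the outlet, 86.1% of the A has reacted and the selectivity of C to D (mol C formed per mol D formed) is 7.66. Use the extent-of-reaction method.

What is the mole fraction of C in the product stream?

Conversion of A: A consumed = 0.861 × 548 = 471.8 mol/min = 2ξ₁ + 1ξ₂.
Selectivity: 1ξ₁ / (2ξ₂) = 7.66 → ξ₁ = 15.32 ξ₂.
Substitute: (2·15.32 + 1) ξ₂ = 471.8 → ξ₂ = 14.91 mol/min, ξ₁ = 228.5 mol/min.
Outlet amounts (n = n₀ + Σ ν·ξ):
  A: 548 − 2(228.5) − 1(14.91) = 76.17
  C: 0 + 1(228.5) = 228.5
  D: 0 + 2(14.91) = 29.82
Total out = 334.5 mol/min; y_C = 228.5 / 334.5 = 0.6831.

0.683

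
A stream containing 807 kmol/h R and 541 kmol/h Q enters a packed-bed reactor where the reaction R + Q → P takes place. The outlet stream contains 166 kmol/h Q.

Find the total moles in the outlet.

973 kmol/h

For Q: n = n₀ − 1ξ → 166 = 541 − 1ξ, giving ξ = 375 kmol/h.
Outlet amounts (n = n₀ + ν ξ):
  R: 807 − 1(375) = 432
  Q: 541 − 1(375) = 166
  P: 0 + 1(375) = 375
Total out = 432 + 166 + 375 = 973 kmol/h.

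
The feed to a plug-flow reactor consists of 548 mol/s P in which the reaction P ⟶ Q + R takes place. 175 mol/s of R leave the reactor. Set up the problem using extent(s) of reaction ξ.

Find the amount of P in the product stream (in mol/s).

For R: n = n₀ + 1ξ → 175 = 0 + 1ξ, giving ξ = 175 mol/s.
Outlet amounts (n = n₀ + ν ξ):
  P: 548 − 1(175) = 373
  Q: 0 + 1(175) = 175
  R: 0 + 1(175) = 175

373 mol/s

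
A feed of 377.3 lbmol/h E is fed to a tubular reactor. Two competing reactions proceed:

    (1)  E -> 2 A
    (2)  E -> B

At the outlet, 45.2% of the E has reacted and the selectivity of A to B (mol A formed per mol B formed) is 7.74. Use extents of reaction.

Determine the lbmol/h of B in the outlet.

35 lbmol/h

Conversion of E: E consumed = 0.452 × 377.3 = 170.5 lbmol/h = 1ξ₁ + 1ξ₂.
Selectivity: 2ξ₁ / (1ξ₂) = 7.74 → ξ₁ = 3.87 ξ₂.
Substitute: (1·3.87 + 1) ξ₂ = 170.5 → ξ₂ = 35.02 lbmol/h, ξ₁ = 135.5 lbmol/h.
Outlet amounts (n = n₀ + Σ ν·ξ):
  E: 377.3 − 1(135.5) − 1(35.02) = 206.8
  A: 0 + 2(135.5) = 271
  B: 0 + 1(35.02) = 35.02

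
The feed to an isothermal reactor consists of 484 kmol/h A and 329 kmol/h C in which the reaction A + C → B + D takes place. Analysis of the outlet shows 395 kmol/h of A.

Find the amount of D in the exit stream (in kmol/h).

89 kmol/h

For A: n = n₀ − 1ξ → 395 = 484 − 1ξ, giving ξ = 89 kmol/h.
Outlet amounts (n = n₀ + ν ξ):
  A: 484 − 1(89) = 395
  C: 329 − 1(89) = 240
  B: 0 + 1(89) = 89
  D: 0 + 1(89) = 89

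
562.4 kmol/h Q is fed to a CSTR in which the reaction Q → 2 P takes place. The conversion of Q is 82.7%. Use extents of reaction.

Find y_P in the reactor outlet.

Q reacted = 0.827 × 562.4 = 465.1 kmol/h; ν_Q = −1, so ξ = 465.1/1 = 465.1 kmol/h.
Outlet amounts (n = n₀ + ν ξ):
  Q: 562.4 − 1(465.1) = 97.3
  P: 0 + 2(465.1) = 930.2
Total out = 1028 kmol/h; y_P = 930.2 / 1028 = 0.9053.

0.905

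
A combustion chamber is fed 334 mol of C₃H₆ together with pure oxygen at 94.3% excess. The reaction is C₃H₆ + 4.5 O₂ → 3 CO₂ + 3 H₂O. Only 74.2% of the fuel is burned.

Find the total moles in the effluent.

3380 mol

Stoichiometric O₂ = 4.5 × 334 = 1503 mol; O₂ fed = 1503 × 1.943 = 2920 mol.
Fuel reacted = 0.742 × 334 → ξ = 247.8 mol.
Outlet (n = n₀ + ν ξ):
  C₃H₆: 334 − 1(247.8) = 86.17
  O₂: 2920 − 4.5(247.8) = 1805
  CO₂: 0 + 3(247.8) = 743.5
  H₂O: 0 + 3(247.8) = 743.5
Total out = 86.17 + 1805 + 743.5 + 743.5 = 3378 mol.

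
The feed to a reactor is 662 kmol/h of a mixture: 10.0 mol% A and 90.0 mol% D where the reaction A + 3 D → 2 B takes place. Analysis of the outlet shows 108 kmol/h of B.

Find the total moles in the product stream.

For B: n = n₀ + 2ξ → 108 = 0 + 2ξ, giving ξ = 54 kmol/h.
Outlet amounts (n = n₀ + ν ξ):
  A: 66.2 − 1(54) = 12.2
  D: 595.8 − 3(54) = 433.8
  B: 0 + 2(54) = 108
Total out = 12.2 + 433.8 + 108 = 554 kmol/h.

554 kmol/h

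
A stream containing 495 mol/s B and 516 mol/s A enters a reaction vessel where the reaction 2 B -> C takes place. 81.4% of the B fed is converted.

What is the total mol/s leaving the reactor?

B reacted = 0.814 × 495 = 402.9 mol/s; ν_B = −2, so ξ = 402.9/2 = 201.5 mol/s.
Outlet amounts (n = n₀ + ν ξ):
  B: 495 − 2(201.5) = 92.07
  C: 0 + 1(201.5) = 201.5
  A: 516 (inert)
Total out = 92.07 + 201.5 + 516 = 809.5 mol/s.

810 mol/s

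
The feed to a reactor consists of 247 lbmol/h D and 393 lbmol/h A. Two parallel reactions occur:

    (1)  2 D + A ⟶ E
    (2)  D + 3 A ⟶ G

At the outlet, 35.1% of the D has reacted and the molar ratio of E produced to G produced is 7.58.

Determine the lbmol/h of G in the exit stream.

5.36 lbmol/h

Conversion of D: D consumed = 0.351 × 247 = 86.7 lbmol/h = 2ξ₁ + 1ξ₂.
Selectivity: 1ξ₁ / (1ξ₂) = 7.58 → ξ₁ = 7.58 ξ₂.
Substitute: (2·7.58 + 1) ξ₂ = 86.7 → ξ₂ = 5.365 lbmol/h, ξ₁ = 40.67 lbmol/h.
Outlet amounts (n = n₀ + Σ ν·ξ):
  D: 247 − 2(40.67) − 1(5.365) = 160.3
  A: 393 − 1(40.67) − 3(5.365) = 336.2
  E: 0 + 1(40.67) = 40.67
  G: 0 + 1(5.365) = 5.365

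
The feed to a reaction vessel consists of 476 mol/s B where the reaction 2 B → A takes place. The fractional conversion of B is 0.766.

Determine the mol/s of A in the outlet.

182 mol/s

B reacted = 0.766 × 476 = 364.6 mol/s; ν_B = −2, so ξ = 364.6/2 = 182.3 mol/s.
Outlet amounts (n = n₀ + ν ξ):
  B: 476 − 2(182.3) = 111.4
  A: 0 + 1(182.3) = 182.3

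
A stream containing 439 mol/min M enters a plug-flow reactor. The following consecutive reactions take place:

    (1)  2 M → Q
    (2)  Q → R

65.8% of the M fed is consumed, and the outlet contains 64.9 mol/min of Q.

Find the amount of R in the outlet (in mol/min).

Conversion of M: M consumed = 2ξ₁ = 0.658 × 439 → ξ₁ = 144.4 mol/min.
Q balance: n_Q = 0 + 1ξ₁ − 1ξ₂ = 64.9 → ξ₂ = (1·144.4 − 64.9)/1 = 79.53 mol/min.
Outlet amounts (n = n₀ + Σ ν·ξ):
  M: 439 − 2(144.4) = 150.1
  Q: 0 + 1(144.4) − 1(79.53) = 64.9
  R: 0 + 1(79.53) = 79.53

79.5 mol/min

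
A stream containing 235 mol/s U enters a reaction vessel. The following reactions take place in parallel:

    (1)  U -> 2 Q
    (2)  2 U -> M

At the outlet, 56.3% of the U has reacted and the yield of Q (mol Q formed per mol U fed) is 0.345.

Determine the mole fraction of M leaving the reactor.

0.2

Yield of Q: 2ξ₁ / 235 = 0.345 → ξ₁ = 40.54 mol/s.
Conversion of U: 1ξ₁ + 2ξ₂ = 0.563 × 235 = 132.3 → ξ₂ = 45.88 mol/s.
Outlet amounts (n = n₀ + Σ ν·ξ):
  U: 235 − 1(40.54) − 2(45.88) = 102.7
  Q: 0 + 2(40.54) = 81.07
  M: 0 + 1(45.88) = 45.88
Total out = 229.7 mol/s; y_M = 45.88 / 229.7 = 0.1998.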